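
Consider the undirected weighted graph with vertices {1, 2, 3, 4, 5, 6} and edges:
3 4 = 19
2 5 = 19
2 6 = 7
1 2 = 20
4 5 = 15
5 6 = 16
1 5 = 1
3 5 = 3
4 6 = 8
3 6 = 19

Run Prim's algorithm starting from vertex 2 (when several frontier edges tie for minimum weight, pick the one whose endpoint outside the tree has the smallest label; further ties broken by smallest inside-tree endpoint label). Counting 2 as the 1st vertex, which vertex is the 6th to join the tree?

Prim, starting at 2.
Step 1: frontier [2 6 7, 2 5 19, 1 2 20] → take 2 6 (7); add 6.
Step 2: frontier [2 5 19, 1 2 20, 4 6 8, 5 6 16, 3 6 19] → take 4 6 (8); add 4.
Step 3: frontier [2 5 19, 1 2 20, 4 5 15, 3 4 19, 5 6 16, 3 6 19] → take 4 5 (15); add 5.
Step 4: frontier [1 2 20, 3 4 19, 1 5 1, 3 5 3, 3 6 19] → take 1 5 (1); add 1.
Step 5: frontier [3 4 19, 3 5 3, 3 6 19] → take 3 5 (3); add 3.
Vertex order: 2, 6, 4, 5, 1, 3. The 6th vertex is 3.

3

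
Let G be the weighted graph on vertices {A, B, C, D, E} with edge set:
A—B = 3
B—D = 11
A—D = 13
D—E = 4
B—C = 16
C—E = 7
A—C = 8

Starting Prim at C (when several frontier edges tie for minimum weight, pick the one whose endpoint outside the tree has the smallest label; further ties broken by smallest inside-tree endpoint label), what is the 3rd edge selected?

Grow the tree from C using Prim:
Step 1: frontier [C—E 7, A—C 8, B—C 16] → take C—E (7); add E.
Step 2: frontier [A—C 8, B—C 16, D—E 4] → take D—E (4); add D.
Step 3: frontier [A—C 8, B—C 16, B—D 11, A—D 13] → take A—C (8); add A.
Step 4: frontier [A—B 3, B—C 16, B—D 11] → take A—B (3); add B.
The 3rd edge added is A—C.

A-C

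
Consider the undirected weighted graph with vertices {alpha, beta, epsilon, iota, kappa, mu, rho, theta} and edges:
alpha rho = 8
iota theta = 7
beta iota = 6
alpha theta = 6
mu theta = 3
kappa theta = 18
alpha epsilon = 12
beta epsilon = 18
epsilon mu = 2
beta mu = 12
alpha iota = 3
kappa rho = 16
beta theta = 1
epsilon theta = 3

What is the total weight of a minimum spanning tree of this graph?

39

Sort edges by weight, then run Kruskal:
beta theta (1): add — endpoints in different components.
epsilon mu (2): add — endpoints in different components.
alpha iota (3): add — endpoints in different components.
epsilon theta (3): add — endpoints in different components.
mu theta (3): skip — theta and mu already connected.
alpha theta (6): add — endpoints in different components.
beta iota (6): skip — iota and beta already connected.
iota theta (7): skip — theta and iota already connected.
alpha rho (8): add — endpoints in different components.
alpha epsilon (12): skip — alpha and epsilon already connected.
beta mu (12): skip — mu and beta already connected.
kappa rho (16): add — endpoints in different components.
MST edges: beta theta, epsilon mu, alpha iota, epsilon theta, alpha theta, alpha rho, kappa rho; total weight 1+2+3+3+6+8+16 = 39.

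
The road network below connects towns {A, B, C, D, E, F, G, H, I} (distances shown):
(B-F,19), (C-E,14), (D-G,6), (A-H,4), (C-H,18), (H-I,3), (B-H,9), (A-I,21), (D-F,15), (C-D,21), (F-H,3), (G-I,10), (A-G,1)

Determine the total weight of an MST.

Prim, starting at F.
Step 1: cheapest edge leaving the tree is F-H (3); add H.
Step 2: cheapest edge leaving the tree is H-I (3); add I.
Step 3: cheapest edge leaving the tree is A-H (4); add A.
Step 4: cheapest edge leaving the tree is A-G (1); add G.
Step 5: cheapest edge leaving the tree is D-G (6); add D.
Step 6: cheapest edge leaving the tree is B-H (9); add B.
Step 7: cheapest edge leaving the tree is C-H (18); add C.
Step 8: cheapest edge leaving the tree is C-E (14); add E.
MST edges: F-H, H-I, A-H, A-G, D-G, B-H, C-H, C-E; total weight 3+3+4+1+6+9+18+14 = 58.

58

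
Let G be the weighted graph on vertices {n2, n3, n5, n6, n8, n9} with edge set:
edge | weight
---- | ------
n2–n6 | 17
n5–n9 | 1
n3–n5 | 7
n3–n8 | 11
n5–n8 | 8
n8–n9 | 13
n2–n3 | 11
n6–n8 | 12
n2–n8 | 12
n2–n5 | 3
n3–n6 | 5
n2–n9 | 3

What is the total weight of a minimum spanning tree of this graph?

Prim's algorithm from n9:
Step 1: cheapest edge leaving the tree is n5–n9 (1); add n5.
Step 2: cheapest edge leaving the tree is n2–n5 (3); add n2.
Step 3: cheapest edge leaving the tree is n3–n5 (7); add n3.
Step 4: cheapest edge leaving the tree is n3–n6 (5); add n6.
Step 5: cheapest edge leaving the tree is n5–n8 (8); add n8.
MST edges: n5–n9, n2–n5, n3–n5, n3–n6, n5–n8; total weight 1+3+7+5+8 = 24.

24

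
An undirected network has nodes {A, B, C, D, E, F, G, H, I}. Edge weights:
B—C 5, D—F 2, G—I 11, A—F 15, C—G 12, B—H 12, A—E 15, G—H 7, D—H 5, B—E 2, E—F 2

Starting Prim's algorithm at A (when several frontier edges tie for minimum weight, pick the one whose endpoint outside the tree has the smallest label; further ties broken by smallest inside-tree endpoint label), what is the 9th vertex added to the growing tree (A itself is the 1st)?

I

Prim, starting at A.
Step 1: cheapest edge leaving the tree is A—E (15); add E.
Step 2: cheapest edge leaving the tree is B—E (2); add B.
Step 3: cheapest edge leaving the tree is E—F (2); add F.
Step 4: cheapest edge leaving the tree is D—F (2); add D.
Step 5: cheapest edge leaving the tree is B—C (5); add C.
Step 6: cheapest edge leaving the tree is D—H (5); add H.
Step 7: cheapest edge leaving the tree is G—H (7); add G.
Step 8: cheapest edge leaving the tree is G—I (11); add I.
Vertex order: A, E, B, F, D, C, H, G, I. The 9th vertex is I.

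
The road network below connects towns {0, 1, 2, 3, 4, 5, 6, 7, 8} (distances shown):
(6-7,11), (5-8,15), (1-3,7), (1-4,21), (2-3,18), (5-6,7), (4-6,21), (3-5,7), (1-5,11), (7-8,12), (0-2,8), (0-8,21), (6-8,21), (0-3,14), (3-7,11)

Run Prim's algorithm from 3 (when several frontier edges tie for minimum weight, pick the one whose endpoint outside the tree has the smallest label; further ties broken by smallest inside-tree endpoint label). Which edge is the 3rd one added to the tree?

Prim's algorithm from 3:
Step 1: cheapest edge leaving the tree is 1-3 (7); add 1.
Step 2: cheapest edge leaving the tree is 3-5 (7); add 5.
Step 3: cheapest edge leaving the tree is 5-6 (7); add 6.
Step 4: cheapest edge leaving the tree is 3-7 (11); add 7.
Step 5: cheapest edge leaving the tree is 7-8 (12); add 8.
Step 6: cheapest edge leaving the tree is 0-3 (14); add 0.
Step 7: cheapest edge leaving the tree is 0-2 (8); add 2.
Step 8: cheapest edge leaving the tree is 1-4 (21); add 4.
The 3rd edge added is 5-6.

5-6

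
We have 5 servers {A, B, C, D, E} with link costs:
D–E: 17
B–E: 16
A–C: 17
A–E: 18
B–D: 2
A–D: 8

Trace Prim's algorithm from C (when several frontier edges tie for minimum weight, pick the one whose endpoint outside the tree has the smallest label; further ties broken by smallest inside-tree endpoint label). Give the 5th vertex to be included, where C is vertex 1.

E

Prim, starting at C.
Step 1: frontier [A–C 17] → take A–C (17); add A.
Step 2: frontier [A–D 8, A–E 18] → take A–D (8); add D.
Step 3: frontier [A–E 18, B–D 2, D–E 17] → take B–D (2); add B.
Step 4: frontier [A–E 18, B–E 16, D–E 17] → take B–E (16); add E.
Vertex order: C, A, D, B, E. The 5th vertex is E.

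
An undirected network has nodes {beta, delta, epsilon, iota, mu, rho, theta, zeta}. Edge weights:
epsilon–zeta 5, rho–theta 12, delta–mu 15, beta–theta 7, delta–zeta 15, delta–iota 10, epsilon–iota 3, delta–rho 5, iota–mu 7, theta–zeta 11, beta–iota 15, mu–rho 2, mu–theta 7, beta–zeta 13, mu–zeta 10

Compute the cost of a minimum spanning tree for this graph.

Kruskal: consider edges lightest-first.
mu–rho (2): add — endpoints in different components.
epsilon–iota (3): add — endpoints in different components.
delta–rho (5): add — endpoints in different components.
epsilon–zeta (5): add — endpoints in different components.
beta–theta (7): add — endpoints in different components.
iota–mu (7): add — endpoints in different components.
mu–theta (7): add — endpoints in different components.
MST edges: mu–rho, epsilon–iota, delta–rho, epsilon–zeta, beta–theta, iota–mu, mu–theta; total weight 2+3+5+5+7+7+7 = 36.

36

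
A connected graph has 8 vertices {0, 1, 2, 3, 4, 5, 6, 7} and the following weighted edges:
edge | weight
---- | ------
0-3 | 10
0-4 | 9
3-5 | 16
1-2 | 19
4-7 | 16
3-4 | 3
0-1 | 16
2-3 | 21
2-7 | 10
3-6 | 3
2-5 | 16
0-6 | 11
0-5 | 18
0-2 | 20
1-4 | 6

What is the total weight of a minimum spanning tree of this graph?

63

Sort edges by weight, then run Kruskal:
3-4 (3): add — endpoints in different components.
3-6 (3): add — endpoints in different components.
1-4 (6): add — endpoints in different components.
0-4 (9): add — endpoints in different components.
0-3 (10): skip — 0 and 3 already connected.
2-7 (10): add — endpoints in different components.
0-6 (11): skip — 0 and 6 already connected.
0-1 (16): skip — 0 and 1 already connected.
2-5 (16): add — endpoints in different components.
3-5 (16): add — endpoints in different components.
MST edges: 3-4, 3-6, 1-4, 0-4, 2-7, 2-5, 3-5; total weight 3+3+6+9+10+16+16 = 63.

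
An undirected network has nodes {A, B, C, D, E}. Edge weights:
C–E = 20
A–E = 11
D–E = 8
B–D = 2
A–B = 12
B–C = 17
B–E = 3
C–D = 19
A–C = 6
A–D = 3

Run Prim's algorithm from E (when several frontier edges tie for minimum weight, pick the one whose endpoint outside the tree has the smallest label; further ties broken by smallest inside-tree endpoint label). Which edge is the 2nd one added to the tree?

B-D

Grow the tree from E using Prim:
Step 1: frontier [B–E 3, D–E 8, A–E 11, C–E 20] → take B–E (3); add B.
Step 2: frontier [B–D 2, A–B 12, B–C 17, D–E 8, A–E 11, C–E 20] → take B–D (2); add D.
Step 3: frontier [A–B 12, B–C 17, A–D 3, C–D 19, A–E 11, C–E 20] → take A–D (3); add A.
Step 4: frontier [A–C 6, B–C 17, C–D 19, C–E 20] → take A–C (6); add C.
The 2nd edge added is B–D.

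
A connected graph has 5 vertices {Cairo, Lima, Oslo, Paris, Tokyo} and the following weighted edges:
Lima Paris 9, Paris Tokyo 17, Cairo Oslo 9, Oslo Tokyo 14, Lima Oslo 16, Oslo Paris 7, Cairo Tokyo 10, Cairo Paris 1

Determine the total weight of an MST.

27

Kruskal: consider edges lightest-first.
Cairo Paris (1): add — endpoints in different components.
Oslo Paris (7): add — endpoints in different components.
Cairo Oslo (9): skip — Cairo and Oslo already connected.
Lima Paris (9): add — endpoints in different components.
Cairo Tokyo (10): add — endpoints in different components.
MST edges: Cairo Paris, Oslo Paris, Lima Paris, Cairo Tokyo; total weight 1+7+9+10 = 27.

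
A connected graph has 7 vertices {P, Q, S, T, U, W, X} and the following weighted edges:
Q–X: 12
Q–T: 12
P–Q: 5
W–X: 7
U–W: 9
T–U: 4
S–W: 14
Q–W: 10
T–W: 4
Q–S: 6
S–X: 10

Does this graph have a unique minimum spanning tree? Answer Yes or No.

No

Kruskal: consider edges lightest-first.
T–U (4): add. Components now {T,U} {S} {P} {W} {Q} {X}
T–W (4): add. Components now {T,U,W} {S} {P} {Q} {X}
P–Q (5): add. Components now {T,U,W} {S} {P,Q} {X}
Q–S (6): add. Components now {T,U,W} {P,Q,S} {X}
W–X (7): add. Components now {T,U,W,X} {P,Q,S}
U–W (9): skip — U and W already connected.
Q–W (10): add. Components now {P,Q,S,T,U,W,X}
Non-tree edge S–X has weight 10, equal to the heaviest edge on its tree cycle — swapping gives another MST of the same weight. Not unique.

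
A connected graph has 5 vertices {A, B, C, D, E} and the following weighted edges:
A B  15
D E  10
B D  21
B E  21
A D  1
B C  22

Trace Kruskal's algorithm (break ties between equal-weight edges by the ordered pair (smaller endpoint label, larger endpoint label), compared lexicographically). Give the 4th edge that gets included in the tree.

B-C

Kruskal: consider edges lightest-first.
A D (1): add. Components now {A,D} {B} {C} {E}
D E (10): add. Components now {A,D,E} {B} {C}
A B (15): add. Components now {A,B,D,E} {C}
B D (21): skip — B and D already connected.
B E (21): skip — B and E already connected.
B C (22): add. Components now {A,B,C,D,E}
The 4th edge added is B C.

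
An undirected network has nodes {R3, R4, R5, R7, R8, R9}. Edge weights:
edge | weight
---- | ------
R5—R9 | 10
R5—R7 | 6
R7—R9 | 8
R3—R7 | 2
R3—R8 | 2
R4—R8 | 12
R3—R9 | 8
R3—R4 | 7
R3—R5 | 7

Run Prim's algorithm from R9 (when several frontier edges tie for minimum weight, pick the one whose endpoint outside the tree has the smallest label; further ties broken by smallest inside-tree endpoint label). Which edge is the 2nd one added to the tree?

R3-R7

Prim's algorithm from R9:
Step 1: cheapest edge leaving the tree is R3—R9 (8); add R3.
Step 2: cheapest edge leaving the tree is R3—R7 (2); add R7.
Step 3: cheapest edge leaving the tree is R3—R8 (2); add R8.
Step 4: cheapest edge leaving the tree is R5—R7 (6); add R5.
Step 5: cheapest edge leaving the tree is R3—R4 (7); add R4.
The 2nd edge added is R3—R7.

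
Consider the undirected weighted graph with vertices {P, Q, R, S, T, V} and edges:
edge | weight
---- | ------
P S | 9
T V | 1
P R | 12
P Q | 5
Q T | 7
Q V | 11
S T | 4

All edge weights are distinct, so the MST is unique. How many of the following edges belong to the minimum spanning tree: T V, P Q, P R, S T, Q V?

4

Kruskal: consider edges lightest-first.
T V (1): add. Components now {S} {T,V} {R} {P} {Q}
S T (4): add. Components now {S,T,V} {R} {P} {Q}
P Q (5): add. Components now {S,T,V} {R} {P,Q}
Q T (7): add. Components now {P,Q,S,T,V} {R}
P S (9): skip — S and P already connected.
Q V (11): skip — V and Q already connected.
P R (12): add. Components now {P,Q,R,S,T,V}
MST edge set: {T V, S T, P Q, Q T, P R}.
Of the listed edges, {T V, P Q, P R, S T} are in the MST → 4.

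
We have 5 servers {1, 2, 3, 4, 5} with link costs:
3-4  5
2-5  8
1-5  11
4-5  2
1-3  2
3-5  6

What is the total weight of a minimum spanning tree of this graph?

17

Grow the tree from 3 using Prim:
Step 1: frontier [1-3 2, 3-4 5, 3-5 6] → take 1-3 (2); add 1.
Step 2: frontier [1-5 11, 3-4 5, 3-5 6] → take 3-4 (5); add 4.
Step 3: frontier [1-5 11, 3-5 6, 4-5 2] → take 4-5 (2); add 5.
Step 4: frontier [2-5 8] → take 2-5 (8); add 2.
MST edges: 1-3, 3-4, 4-5, 2-5; total weight 2+5+2+8 = 17.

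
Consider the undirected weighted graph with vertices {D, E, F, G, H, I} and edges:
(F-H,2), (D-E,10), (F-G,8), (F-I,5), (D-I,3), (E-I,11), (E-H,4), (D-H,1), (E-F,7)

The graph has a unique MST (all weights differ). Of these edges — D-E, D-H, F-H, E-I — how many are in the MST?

Kruskal's algorithm — process edges by increasing weight (ties by edge label):
D-H (1): add — endpoints in different components.
F-H (2): add — endpoints in different components.
D-I (3): add — endpoints in different components.
E-H (4): add — endpoints in different components.
F-I (5): skip — F and I already connected.
E-F (7): skip — E and F already connected.
F-G (8): add — endpoints in different components.
MST edge set: {D-H, F-H, D-I, E-H, F-G}.
Of the listed edges, {D-H, F-H} are in the MST → 2.

2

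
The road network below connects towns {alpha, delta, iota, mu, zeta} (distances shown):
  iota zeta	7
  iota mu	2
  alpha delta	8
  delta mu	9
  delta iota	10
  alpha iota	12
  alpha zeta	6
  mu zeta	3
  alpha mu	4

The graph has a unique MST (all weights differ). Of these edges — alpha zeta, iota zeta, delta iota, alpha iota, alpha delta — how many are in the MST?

Kruskal: consider edges lightest-first.
iota mu (2): add. Components now {delta} {iota,mu} {zeta} {alpha}
mu zeta (3): add. Components now {delta} {iota,mu,zeta} {alpha}
alpha mu (4): add. Components now {delta} {alpha,iota,mu,zeta}
alpha zeta (6): skip — zeta and alpha already connected.
iota zeta (7): skip — iota and zeta already connected.
alpha delta (8): add. Components now {alpha,delta,iota,mu,zeta}
MST edge set: {iota mu, mu zeta, alpha mu, alpha delta}.
Of the listed edges, {alpha delta} are in the MST → 1.

1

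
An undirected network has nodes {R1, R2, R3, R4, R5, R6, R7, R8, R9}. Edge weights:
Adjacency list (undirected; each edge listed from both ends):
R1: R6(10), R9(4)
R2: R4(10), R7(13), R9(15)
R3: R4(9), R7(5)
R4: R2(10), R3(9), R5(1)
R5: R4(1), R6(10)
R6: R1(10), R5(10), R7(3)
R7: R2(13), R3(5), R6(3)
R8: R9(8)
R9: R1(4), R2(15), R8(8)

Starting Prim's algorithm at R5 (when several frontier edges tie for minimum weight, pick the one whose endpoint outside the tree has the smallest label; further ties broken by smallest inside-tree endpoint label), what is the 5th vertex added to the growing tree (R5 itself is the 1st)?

Prim, starting at R5.
Step 1: frontier [R4–R5 1, R5–R6 10] → take R4–R5 (1); add R4.
Step 2: frontier [R3–R4 9, R2–R4 10, R5–R6 10] → take R3–R4 (9); add R3.
Step 3: frontier [R3–R7 5, R2–R4 10, R5–R6 10] → take R3–R7 (5); add R7.
Step 4: frontier [R2–R4 10, R5–R6 10, R6–R7 3, R2–R7 13] → take R6–R7 (3); add R6.
Step 5: frontier [R2–R4 10, R1–R6 10, R2–R7 13] → take R1–R6 (10); add R1.
Step 6: frontier [R1–R9 4, R2–R4 10, R2–R7 13] → take R1–R9 (4); add R9.
Step 7: frontier [R2–R4 10, R2–R7 13, R8–R9 8, R2–R9 15] → take R8–R9 (8); add R8.
Step 8: frontier [R2–R4 10, R2–R7 13, R2–R9 15] → take R2–R4 (10); add R2.
Vertex order: R5, R4, R3, R7, R6, R1, R9, R8, R2. The 5th vertex is R6.

R6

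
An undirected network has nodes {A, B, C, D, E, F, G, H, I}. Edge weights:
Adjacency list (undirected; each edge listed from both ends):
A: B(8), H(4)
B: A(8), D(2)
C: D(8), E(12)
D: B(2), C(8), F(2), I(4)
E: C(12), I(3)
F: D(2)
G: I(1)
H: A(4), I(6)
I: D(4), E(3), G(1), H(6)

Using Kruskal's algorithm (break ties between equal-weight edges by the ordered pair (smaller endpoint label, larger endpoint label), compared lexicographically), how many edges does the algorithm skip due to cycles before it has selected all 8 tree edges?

1

Sort edges by weight, then run Kruskal:
G-I (1): add — endpoints in different components.
B-D (2): add — endpoints in different components.
D-F (2): add — endpoints in different components.
E-I (3): add — endpoints in different components.
A-H (4): add — endpoints in different components.
D-I (4): add — endpoints in different components.
H-I (6): add — endpoints in different components.
A-B (8): skip — A and B already connected.
C-D (8): add — endpoints in different components.
Edges rejected before the tree was complete: 1.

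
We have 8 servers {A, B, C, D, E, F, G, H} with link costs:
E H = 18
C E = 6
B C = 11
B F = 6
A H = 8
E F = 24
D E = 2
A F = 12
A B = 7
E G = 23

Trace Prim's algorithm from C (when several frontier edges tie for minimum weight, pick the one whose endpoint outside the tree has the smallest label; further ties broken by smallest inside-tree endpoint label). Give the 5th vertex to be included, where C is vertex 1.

Grow the tree from C using Prim:
Step 1: frontier [C E 6, B C 11] → take C E (6); add E.
Step 2: frontier [B C 11, D E 2, E H 18, E G 23, E F 24] → take D E (2); add D.
Step 3: frontier [B C 11, E H 18, E G 23, E F 24] → take B C (11); add B.
Step 4: frontier [B F 6, A B 7, E H 18, E G 23, E F 24] → take B F (6); add F.
Step 5: frontier [A B 7, E H 18, E G 23, A F 12] → take A B (7); add A.
Step 6: frontier [A H 8, E H 18, E G 23] → take A H (8); add H.
Step 7: frontier [E G 23] → take E G (23); add G.
Vertex order: C, E, D, B, F, A, H, G. The 5th vertex is F.

F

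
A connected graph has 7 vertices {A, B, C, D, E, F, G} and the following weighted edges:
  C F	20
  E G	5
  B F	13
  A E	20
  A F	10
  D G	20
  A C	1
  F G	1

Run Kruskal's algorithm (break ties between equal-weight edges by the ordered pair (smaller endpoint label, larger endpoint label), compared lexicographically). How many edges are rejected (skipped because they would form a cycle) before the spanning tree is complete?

2

Sort edges by weight, then run Kruskal:
A C (1): add — endpoints in different components.
F G (1): add — endpoints in different components.
E G (5): add — endpoints in different components.
A F (10): add — endpoints in different components.
B F (13): add — endpoints in different components.
A E (20): skip — A and E already connected.
C F (20): skip — C and F already connected.
D G (20): add — endpoints in different components.
Edges rejected before the tree was complete: 2.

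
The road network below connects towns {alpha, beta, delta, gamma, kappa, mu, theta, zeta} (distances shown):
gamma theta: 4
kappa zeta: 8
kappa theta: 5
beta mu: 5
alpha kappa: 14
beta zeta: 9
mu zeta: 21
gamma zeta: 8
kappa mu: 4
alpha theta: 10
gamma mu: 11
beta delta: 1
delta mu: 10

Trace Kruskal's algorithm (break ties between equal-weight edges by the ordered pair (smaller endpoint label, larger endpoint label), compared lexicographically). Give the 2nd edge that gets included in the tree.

Sort edges by weight, then run Kruskal:
beta delta (1): add — endpoints in different components.
gamma theta (4): add — endpoints in different components.
kappa mu (4): add — endpoints in different components.
beta mu (5): add — endpoints in different components.
kappa theta (5): add — endpoints in different components.
gamma zeta (8): add — endpoints in different components.
kappa zeta (8): skip — zeta and kappa already connected.
beta zeta (9): skip — zeta and beta already connected.
alpha theta (10): add — endpoints in different components.
The 2nd edge added is gamma theta.

gamma-theta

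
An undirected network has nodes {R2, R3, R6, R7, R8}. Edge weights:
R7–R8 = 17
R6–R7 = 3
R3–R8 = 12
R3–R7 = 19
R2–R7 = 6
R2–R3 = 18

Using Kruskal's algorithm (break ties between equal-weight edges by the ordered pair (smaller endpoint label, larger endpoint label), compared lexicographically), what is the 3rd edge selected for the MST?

R3-R8

Kruskal: consider edges lightest-first.
R6–R7 (3): add. Components now {R2} {R3} {R8} {R6,R7}
R2–R7 (6): add. Components now {R2,R6,R7} {R3} {R8}
R3–R8 (12): add. Components now {R2,R6,R7} {R3,R8}
R7–R8 (17): add. Components now {R2,R3,R6,R7,R8}
The 3rd edge added is R3–R8.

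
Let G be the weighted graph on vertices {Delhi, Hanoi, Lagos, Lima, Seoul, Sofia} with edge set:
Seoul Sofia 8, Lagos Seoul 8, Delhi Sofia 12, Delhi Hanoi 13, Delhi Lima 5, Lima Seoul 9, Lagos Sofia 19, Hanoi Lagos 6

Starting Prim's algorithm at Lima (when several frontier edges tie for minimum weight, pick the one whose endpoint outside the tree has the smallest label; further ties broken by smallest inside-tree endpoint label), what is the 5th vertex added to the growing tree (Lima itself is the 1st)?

Hanoi

Grow the tree from Lima using Prim:
Step 1: cheapest edge leaving the tree is Delhi Lima (5); add Delhi.
Step 2: cheapest edge leaving the tree is Lima Seoul (9); add Seoul.
Step 3: cheapest edge leaving the tree is Lagos Seoul (8); add Lagos.
Step 4: cheapest edge leaving the tree is Hanoi Lagos (6); add Hanoi.
Step 5: cheapest edge leaving the tree is Seoul Sofia (8); add Sofia.
Vertex order: Lima, Delhi, Seoul, Lagos, Hanoi, Sofia. The 5th vertex is Hanoi.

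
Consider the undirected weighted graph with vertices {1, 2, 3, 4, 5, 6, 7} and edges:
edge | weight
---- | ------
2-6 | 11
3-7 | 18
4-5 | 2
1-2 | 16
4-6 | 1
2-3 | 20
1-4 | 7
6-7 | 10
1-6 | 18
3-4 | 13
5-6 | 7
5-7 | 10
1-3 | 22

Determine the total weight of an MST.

44

Kruskal's algorithm — process edges by increasing weight (ties by edge label):
4-6 (1): add — endpoints in different components.
4-5 (2): add — endpoints in different components.
1-4 (7): add — endpoints in different components.
5-6 (7): skip — 5 and 6 already connected.
5-7 (10): add — endpoints in different components.
6-7 (10): skip — 6 and 7 already connected.
2-6 (11): add — endpoints in different components.
3-4 (13): add — endpoints in different components.
MST edges: 4-6, 4-5, 1-4, 5-7, 2-6, 3-4; total weight 1+2+7+10+11+13 = 44.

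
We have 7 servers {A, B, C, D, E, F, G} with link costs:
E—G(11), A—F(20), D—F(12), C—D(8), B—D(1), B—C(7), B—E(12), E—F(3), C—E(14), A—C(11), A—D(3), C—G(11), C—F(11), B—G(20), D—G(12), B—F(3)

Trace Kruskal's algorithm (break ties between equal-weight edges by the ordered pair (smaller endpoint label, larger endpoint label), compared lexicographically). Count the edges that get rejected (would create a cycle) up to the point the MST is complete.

Kruskal: consider edges lightest-first.
B—D (1): add. Components now {A} {B,D} {C} {E} {F} {G}
A—D (3): add. Components now {A,B,D} {C} {E} {F} {G}
B—F (3): add. Components now {A,B,D,F} {C} {E} {G}
E—F (3): add. Components now {A,B,D,E,F} {C} {G}
B—C (7): add. Components now {A,B,C,D,E,F} {G}
C—D (8): skip — C and D already connected.
A—C (11): skip — A and C already connected.
C—F (11): skip — C and F already connected.
C—G (11): add. Components now {A,B,C,D,E,F,G}
Edges rejected before the tree was complete: 3.

3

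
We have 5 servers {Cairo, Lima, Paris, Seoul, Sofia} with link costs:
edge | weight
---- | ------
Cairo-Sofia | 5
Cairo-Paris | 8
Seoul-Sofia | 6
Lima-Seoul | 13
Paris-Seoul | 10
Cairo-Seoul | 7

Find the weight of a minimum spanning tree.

Prim's algorithm from Cairo:
Step 1: cheapest edge leaving the tree is Cairo-Sofia (5); add Sofia.
Step 2: cheapest edge leaving the tree is Seoul-Sofia (6); add Seoul.
Step 3: cheapest edge leaving the tree is Cairo-Paris (8); add Paris.
Step 4: cheapest edge leaving the tree is Lima-Seoul (13); add Lima.
MST edges: Cairo-Sofia, Seoul-Sofia, Cairo-Paris, Lima-Seoul; total weight 5+6+8+13 = 32.

32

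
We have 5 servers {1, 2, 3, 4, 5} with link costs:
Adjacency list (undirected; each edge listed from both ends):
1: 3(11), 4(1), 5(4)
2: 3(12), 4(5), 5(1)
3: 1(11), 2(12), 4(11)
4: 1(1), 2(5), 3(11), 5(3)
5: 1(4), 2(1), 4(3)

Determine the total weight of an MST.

16

Sort edges by weight, then run Kruskal:
1 4 (1): add. Components now {1,4} {2} {3} {5}
2 5 (1): add. Components now {1,4} {2,5} {3}
4 5 (3): add. Components now {1,2,4,5} {3}
1 5 (4): skip — 1 and 5 already connected.
2 4 (5): skip — 2 and 4 already connected.
1 3 (11): add. Components now {1,2,3,4,5}
MST edges: 1 4, 2 5, 4 5, 1 3; total weight 1+1+3+11 = 16.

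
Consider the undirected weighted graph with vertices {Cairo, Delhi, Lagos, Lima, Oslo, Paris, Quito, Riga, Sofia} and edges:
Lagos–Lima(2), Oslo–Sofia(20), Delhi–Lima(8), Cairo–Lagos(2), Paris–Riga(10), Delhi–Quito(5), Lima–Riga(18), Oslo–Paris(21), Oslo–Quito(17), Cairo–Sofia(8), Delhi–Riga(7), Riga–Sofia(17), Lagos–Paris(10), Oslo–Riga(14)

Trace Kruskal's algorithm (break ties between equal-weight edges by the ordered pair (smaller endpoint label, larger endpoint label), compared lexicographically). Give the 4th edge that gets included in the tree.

Delhi-Riga

Kruskal's algorithm — process edges by increasing weight (ties by edge label):
Cairo–Lagos (2): add — endpoints in different components.
Lagos–Lima (2): add — endpoints in different components.
Delhi–Quito (5): add — endpoints in different components.
Delhi–Riga (7): add — endpoints in different components.
Cairo–Sofia (8): add — endpoints in different components.
Delhi–Lima (8): add — endpoints in different components.
Lagos–Paris (10): add — endpoints in different components.
Paris–Riga (10): skip — Riga and Paris already connected.
Oslo–Riga (14): add — endpoints in different components.
The 4th edge added is Delhi–Riga.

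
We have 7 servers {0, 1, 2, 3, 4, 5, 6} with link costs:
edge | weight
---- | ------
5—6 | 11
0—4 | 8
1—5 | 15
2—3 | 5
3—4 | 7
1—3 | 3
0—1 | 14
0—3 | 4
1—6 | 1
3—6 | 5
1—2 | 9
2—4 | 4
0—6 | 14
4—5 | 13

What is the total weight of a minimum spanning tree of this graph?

Kruskal: consider edges lightest-first.
1—6 (1): add. Components now {0} {1,6} {2} {3} {4} {5}
1—3 (3): add. Components now {0} {1,3,6} {2} {4} {5}
0—3 (4): add. Components now {0,1,3,6} {2} {4} {5}
2—4 (4): add. Components now {0,1,3,6} {2,4} {5}
2—3 (5): add. Components now {0,1,2,3,4,6} {5}
3—6 (5): skip — 3 and 6 already connected.
3—4 (7): skip — 3 and 4 already connected.
0—4 (8): skip — 0 and 4 already connected.
1—2 (9): skip — 1 and 2 already connected.
5—6 (11): add. Components now {0,1,2,3,4,5,6}
MST edges: 1—6, 1—3, 0—3, 2—4, 2—3, 5—6; total weight 1+3+4+4+5+11 = 28.

28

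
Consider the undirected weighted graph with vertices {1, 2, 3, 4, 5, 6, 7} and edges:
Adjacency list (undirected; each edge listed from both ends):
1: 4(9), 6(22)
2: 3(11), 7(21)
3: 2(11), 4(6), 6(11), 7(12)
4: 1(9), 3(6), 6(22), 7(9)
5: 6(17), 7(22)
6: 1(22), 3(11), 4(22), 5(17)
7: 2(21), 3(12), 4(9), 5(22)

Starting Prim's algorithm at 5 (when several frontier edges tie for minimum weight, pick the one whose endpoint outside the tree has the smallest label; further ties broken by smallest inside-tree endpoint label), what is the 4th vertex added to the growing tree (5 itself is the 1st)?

Prim, starting at 5.
Step 1: frontier [5—6 17, 5—7 22] → take 5—6 (17); add 6.
Step 2: frontier [5—7 22, 3—6 11, 1—6 22, 4—6 22] → take 3—6 (11); add 3.
Step 3: frontier [3—4 6, 2—3 11, 3—7 12, 5—7 22, 1—6 22, 4—6 22] → take 3—4 (6); add 4.
Step 4: frontier [2—3 11, 3—7 12, 1—4 9, 4—7 9, 5—7 22, 1—6 22] → take 1—4 (9); add 1.
Step 5: frontier [2—3 11, 3—7 12, 4—7 9, 5—7 22] → take 4—7 (9); add 7.
Step 6: frontier [2—3 11, 2—7 21] → take 2—3 (11); add 2.
Vertex order: 5, 6, 3, 4, 1, 7, 2. The 4th vertex is 4.

4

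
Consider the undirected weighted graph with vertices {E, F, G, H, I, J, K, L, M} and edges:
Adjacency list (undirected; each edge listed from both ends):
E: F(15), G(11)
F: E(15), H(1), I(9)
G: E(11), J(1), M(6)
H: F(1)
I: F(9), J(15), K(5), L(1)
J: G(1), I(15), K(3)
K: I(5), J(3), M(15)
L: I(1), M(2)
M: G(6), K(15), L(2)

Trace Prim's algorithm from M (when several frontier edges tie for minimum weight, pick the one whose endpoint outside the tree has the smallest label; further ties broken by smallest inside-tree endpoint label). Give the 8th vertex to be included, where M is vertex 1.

Grow the tree from M using Prim:
Step 1: frontier [L–M 2, G–M 6, K–M 15] → take L–M (2); add L.
Step 2: frontier [I–L 1, G–M 6, K–M 15] → take I–L (1); add I.
Step 3: frontier [I–K 5, F–I 9, I–J 15, G–M 6, K–M 15] → take I–K (5); add K.
Step 4: frontier [F–I 9, I–J 15, J–K 3, G–M 6] → take J–K (3); add J.
Step 5: frontier [F–I 9, G–J 1, G–M 6] → take G–J (1); add G.
Step 6: frontier [E–G 11, F–I 9] → take F–I (9); add F.
Step 7: frontier [F–H 1, E–F 15, E–G 11] → take F–H (1); add H.
Step 8: frontier [E–F 15, E–G 11] → take E–G (11); add E.
Vertex order: M, L, I, K, J, G, F, H, E. The 8th vertex is H.

H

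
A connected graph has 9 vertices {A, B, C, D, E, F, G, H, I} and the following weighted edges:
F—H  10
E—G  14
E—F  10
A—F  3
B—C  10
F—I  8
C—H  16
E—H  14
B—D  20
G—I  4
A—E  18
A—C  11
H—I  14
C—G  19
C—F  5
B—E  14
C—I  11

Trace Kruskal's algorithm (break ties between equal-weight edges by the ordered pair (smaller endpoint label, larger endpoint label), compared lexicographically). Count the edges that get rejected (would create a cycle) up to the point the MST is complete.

Kruskal's algorithm — process edges by increasing weight (ties by edge label):
A—F (3): add — endpoints in different components.
G—I (4): add — endpoints in different components.
C—F (5): add — endpoints in different components.
F—I (8): add — endpoints in different components.
B—C (10): add — endpoints in different components.
E—F (10): add — endpoints in different components.
F—H (10): add — endpoints in different components.
A—C (11): skip — A and C already connected.
C—I (11): skip — C and I already connected.
B—E (14): skip — B and E already connected.
E—G (14): skip — E and G already connected.
E—H (14): skip — E and H already connected.
H—I (14): skip — H and I already connected.
C—H (16): skip — C and H already connected.
A—E (18): skip — A and E already connected.
C—G (19): skip — C and G already connected.
B—D (20): add — endpoints in different components.
Edges rejected before the tree was complete: 9.

9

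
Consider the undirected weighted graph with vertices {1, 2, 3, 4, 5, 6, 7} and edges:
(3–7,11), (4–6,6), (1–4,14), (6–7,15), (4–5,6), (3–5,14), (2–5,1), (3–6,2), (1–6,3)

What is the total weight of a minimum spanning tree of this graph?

Kruskal's algorithm — process edges by increasing weight (ties by edge label):
2–5 (1): add — endpoints in different components.
3–6 (2): add — endpoints in different components.
1–6 (3): add — endpoints in different components.
4–5 (6): add — endpoints in different components.
4–6 (6): add — endpoints in different components.
3–7 (11): add — endpoints in different components.
MST edges: 2–5, 3–6, 1–6, 4–5, 4–6, 3–7; total weight 1+2+3+6+6+11 = 29.

29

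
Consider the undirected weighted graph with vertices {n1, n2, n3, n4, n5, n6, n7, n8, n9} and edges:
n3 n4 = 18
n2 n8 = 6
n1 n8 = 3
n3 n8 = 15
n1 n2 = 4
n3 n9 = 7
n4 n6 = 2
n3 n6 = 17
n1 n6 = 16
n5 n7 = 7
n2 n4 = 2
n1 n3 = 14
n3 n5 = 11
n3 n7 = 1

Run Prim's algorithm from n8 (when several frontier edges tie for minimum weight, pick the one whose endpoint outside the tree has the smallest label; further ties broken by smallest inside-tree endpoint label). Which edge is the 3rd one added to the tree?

n2-n4

Prim's algorithm from n8:
Step 1: frontier [n1 n8 3, n2 n8 6, n3 n8 15] → take n1 n8 (3); add n1.
Step 2: frontier [n1 n2 4, n1 n3 14, n1 n6 16, n2 n8 6, n3 n8 15] → take n1 n2 (4); add n2.
Step 3: frontier [n1 n3 14, n1 n6 16, n2 n4 2, n3 n8 15] → take n2 n4 (2); add n4.
Step 4: frontier [n1 n3 14, n1 n6 16, n4 n6 2, n3 n4 18, n3 n8 15] → take n4 n6 (2); add n6.
Step 5: frontier [n1 n3 14, n3 n4 18, n3 n6 17, n3 n8 15] → take n1 n3 (14); add n3.
Step 6: frontier [n3 n7 1, n3 n9 7, n3 n5 11] → take n3 n7 (1); add n7.
Step 7: frontier [n3 n9 7, n3 n5 11, n5 n7 7] → take n5 n7 (7); add n5.
Step 8: frontier [n3 n9 7] → take n3 n9 (7); add n9.
The 3rd edge added is n2 n4.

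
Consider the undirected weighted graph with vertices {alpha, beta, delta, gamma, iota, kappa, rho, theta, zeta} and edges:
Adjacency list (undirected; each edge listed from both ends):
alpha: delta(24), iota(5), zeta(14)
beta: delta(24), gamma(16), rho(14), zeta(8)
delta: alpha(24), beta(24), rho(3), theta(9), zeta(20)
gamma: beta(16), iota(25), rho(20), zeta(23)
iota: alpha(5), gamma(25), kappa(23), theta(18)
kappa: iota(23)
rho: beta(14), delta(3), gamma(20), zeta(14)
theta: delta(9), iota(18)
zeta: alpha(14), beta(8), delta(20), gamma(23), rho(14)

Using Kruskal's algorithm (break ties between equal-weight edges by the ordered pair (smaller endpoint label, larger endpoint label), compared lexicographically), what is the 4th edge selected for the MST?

delta-theta

Kruskal's algorithm — process edges by increasing weight (ties by edge label):
delta-rho (3): add — endpoints in different components.
alpha-iota (5): add — endpoints in different components.
beta-zeta (8): add — endpoints in different components.
delta-theta (9): add — endpoints in different components.
alpha-zeta (14): add — endpoints in different components.
beta-rho (14): add — endpoints in different components.
rho-zeta (14): skip — zeta and rho already connected.
beta-gamma (16): add — endpoints in different components.
iota-theta (18): skip — theta and iota already connected.
delta-zeta (20): skip — zeta and delta already connected.
gamma-rho (20): skip — gamma and rho already connected.
gamma-zeta (23): skip — gamma and zeta already connected.
iota-kappa (23): add — endpoints in different components.
The 4th edge added is delta-theta.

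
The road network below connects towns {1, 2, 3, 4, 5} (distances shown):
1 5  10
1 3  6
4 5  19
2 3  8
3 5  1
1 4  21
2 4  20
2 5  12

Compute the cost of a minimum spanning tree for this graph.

Prim's algorithm from 4:
Step 1: cheapest edge leaving the tree is 4 5 (19); add 5.
Step 2: cheapest edge leaving the tree is 3 5 (1); add 3.
Step 3: cheapest edge leaving the tree is 1 3 (6); add 1.
Step 4: cheapest edge leaving the tree is 2 3 (8); add 2.
MST edges: 4 5, 3 5, 1 3, 2 3; total weight 19+1+6+8 = 34.

34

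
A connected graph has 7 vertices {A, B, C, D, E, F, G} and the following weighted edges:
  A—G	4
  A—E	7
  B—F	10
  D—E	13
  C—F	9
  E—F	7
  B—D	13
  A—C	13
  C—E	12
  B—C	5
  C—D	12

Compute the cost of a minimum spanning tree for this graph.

44

Prim, starting at D.
Step 1: cheapest edge leaving the tree is C—D (12); add C.
Step 2: cheapest edge leaving the tree is B—C (5); add B.
Step 3: cheapest edge leaving the tree is C—F (9); add F.
Step 4: cheapest edge leaving the tree is E—F (7); add E.
Step 5: cheapest edge leaving the tree is A—E (7); add A.
Step 6: cheapest edge leaving the tree is A—G (4); add G.
MST edges: C—D, B—C, C—F, E—F, A—E, A—G; total weight 12+5+9+7+7+4 = 44.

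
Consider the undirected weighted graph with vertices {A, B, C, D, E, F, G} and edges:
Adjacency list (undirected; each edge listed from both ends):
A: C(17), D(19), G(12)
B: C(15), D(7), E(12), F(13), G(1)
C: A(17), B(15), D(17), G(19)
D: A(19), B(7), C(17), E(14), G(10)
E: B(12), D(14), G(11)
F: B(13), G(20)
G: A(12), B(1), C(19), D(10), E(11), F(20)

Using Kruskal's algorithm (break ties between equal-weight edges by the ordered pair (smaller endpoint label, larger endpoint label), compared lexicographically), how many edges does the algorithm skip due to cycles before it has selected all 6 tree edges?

Kruskal's algorithm — process edges by increasing weight (ties by edge label):
B–G (1): add — endpoints in different components.
B–D (7): add — endpoints in different components.
D–G (10): skip — D and G already connected.
E–G (11): add — endpoints in different components.
A–G (12): add — endpoints in different components.
B–E (12): skip — B and E already connected.
B–F (13): add — endpoints in different components.
D–E (14): skip — D and E already connected.
B–C (15): add — endpoints in different components.
Edges rejected before the tree was complete: 3.

3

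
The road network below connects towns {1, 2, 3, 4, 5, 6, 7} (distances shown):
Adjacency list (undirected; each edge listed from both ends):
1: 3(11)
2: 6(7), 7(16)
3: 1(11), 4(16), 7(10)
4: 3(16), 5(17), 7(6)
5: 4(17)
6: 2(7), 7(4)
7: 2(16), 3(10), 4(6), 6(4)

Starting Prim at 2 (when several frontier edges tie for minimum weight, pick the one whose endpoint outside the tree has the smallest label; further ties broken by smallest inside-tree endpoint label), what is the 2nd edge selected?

6-7

Grow the tree from 2 using Prim:
Step 1: frontier [2 6 7, 2 7 16] → take 2 6 (7); add 6.
Step 2: frontier [2 7 16, 6 7 4] → take 6 7 (4); add 7.
Step 3: frontier [4 7 6, 3 7 10] → take 4 7 (6); add 4.
Step 4: frontier [3 4 16, 4 5 17, 3 7 10] → take 3 7 (10); add 3.
Step 5: frontier [1 3 11, 4 5 17] → take 1 3 (11); add 1.
Step 6: frontier [4 5 17] → take 4 5 (17); add 5.
The 2nd edge added is 6 7.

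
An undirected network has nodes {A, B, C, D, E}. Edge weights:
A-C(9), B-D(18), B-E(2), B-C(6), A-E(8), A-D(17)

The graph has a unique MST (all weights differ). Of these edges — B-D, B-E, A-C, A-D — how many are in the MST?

Sort edges by weight, then run Kruskal:
B-E (2): add — endpoints in different components.
B-C (6): add — endpoints in different components.
A-E (8): add — endpoints in different components.
A-C (9): skip — A and C already connected.
A-D (17): add — endpoints in different components.
MST edge set: {B-E, B-C, A-E, A-D}.
Of the listed edges, {B-E, A-D} are in the MST → 2.

2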